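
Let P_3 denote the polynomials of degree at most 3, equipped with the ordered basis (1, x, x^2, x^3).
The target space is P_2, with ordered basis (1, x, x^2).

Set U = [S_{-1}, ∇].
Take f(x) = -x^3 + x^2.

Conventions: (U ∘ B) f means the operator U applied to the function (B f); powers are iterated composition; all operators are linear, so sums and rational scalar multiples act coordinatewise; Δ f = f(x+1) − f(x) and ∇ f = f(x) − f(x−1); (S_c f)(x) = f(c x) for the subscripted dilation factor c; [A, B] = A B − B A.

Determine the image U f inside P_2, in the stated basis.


∇ f = -3x^2 + 5x - 2
S_{-1} ∇ f = -3x^2 - 5x - 2
S_{-1} f = x^3 + x^2
∇ S_{-1} f = 3x^2 - x
[S_{-1}, ∇] f = -6x^2 - 4x - 2

the image equals g(x) = -6x^2 - 4x - 2


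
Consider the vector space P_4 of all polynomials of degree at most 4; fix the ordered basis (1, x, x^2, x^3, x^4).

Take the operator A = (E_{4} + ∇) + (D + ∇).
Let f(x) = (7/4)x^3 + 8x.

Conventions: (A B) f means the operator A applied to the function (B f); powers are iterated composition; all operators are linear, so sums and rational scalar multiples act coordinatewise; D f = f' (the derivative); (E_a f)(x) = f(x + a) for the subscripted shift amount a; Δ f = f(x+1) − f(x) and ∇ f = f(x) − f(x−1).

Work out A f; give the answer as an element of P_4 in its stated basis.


the image equals g(x) = (7/4)x^3 + (147/4)x^2 + (163/2)x + 343/2

E_{4} f = (7/4)x^3 + 21x^2 + 92x + 144
∇ f = (21/4)x^2 - (21/4)x + 39/4
(E_{4} + ∇) f = (7/4)x^3 + (105/4)x^2 + (347/4)x + 615/4
D f = (21/4)x^2 + 8
∇ f = (21/4)x^2 - (21/4)x + 39/4
(D + ∇) f = (21/2)x^2 - (21/4)x + 71/4
((E_{4} + ∇) + (D + ∇)) f = (7/4)x^3 + (147/4)x^2 + (163/2)x + 343/2


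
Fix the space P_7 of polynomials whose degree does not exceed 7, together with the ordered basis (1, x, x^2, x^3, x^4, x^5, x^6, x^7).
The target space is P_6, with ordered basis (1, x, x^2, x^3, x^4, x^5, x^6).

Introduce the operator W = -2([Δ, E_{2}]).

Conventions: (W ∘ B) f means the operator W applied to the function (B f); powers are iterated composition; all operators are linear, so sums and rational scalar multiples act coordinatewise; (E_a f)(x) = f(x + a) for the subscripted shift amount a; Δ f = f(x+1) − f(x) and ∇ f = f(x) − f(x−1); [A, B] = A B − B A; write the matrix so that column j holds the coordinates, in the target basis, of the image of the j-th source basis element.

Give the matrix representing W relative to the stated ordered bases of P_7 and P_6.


image of 1: 0
image of x: 0
image of x^2: 0
image of x^3: 0
image of x^4: 0
image of x^5: 0
image of x^6: 0
image of x^7: 0
each image's coordinates form column j of the matrix

the matrix is [[0, 0, 0, 0, 0, 0, 0, 0]; [0, 0, 0, 0, 0, 0, 0, 0]; [0, 0, 0, 0, 0, 0, 0, 0]; [0, 0, 0, 0, 0, 0, 0, 0]; [0, 0, 0, 0, 0, 0, 0, 0]; [0, 0, 0, 0, 0, 0, 0, 0]; [0, 0, 0, 0, 0, 0, 0, 0]] (rows listed top to bottom)


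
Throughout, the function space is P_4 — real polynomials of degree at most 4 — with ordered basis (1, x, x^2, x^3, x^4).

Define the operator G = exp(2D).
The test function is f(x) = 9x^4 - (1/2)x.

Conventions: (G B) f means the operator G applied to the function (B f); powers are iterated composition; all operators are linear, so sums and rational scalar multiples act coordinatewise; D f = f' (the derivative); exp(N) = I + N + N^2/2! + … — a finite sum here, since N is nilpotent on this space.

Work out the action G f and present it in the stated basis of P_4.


order-1 term: 72x^3 - 1
order-2 term: 216x^2
order-3 term: 288x
order-4 term: 144
the series for exp(2D) f terminates at order 4
exp(2D) f = 9x^4 + 72x^3 + 216x^2 + (575/2)x + 143

the image equals g(x) = 9x^4 + 72x^3 + 216x^2 + (575/2)x + 143


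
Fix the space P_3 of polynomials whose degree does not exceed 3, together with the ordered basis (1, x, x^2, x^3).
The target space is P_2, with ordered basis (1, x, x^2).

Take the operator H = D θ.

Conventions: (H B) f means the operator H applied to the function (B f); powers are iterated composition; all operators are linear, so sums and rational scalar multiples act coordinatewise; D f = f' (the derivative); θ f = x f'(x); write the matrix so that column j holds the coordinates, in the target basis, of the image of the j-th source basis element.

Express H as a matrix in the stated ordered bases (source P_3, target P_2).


image of 1: 0
image of x: 1
image of x^2: 4x
image of x^3: 9x^2
each image's coordinates form column j of the matrix

the matrix is [[0, 1, 0, 0]; [0, 0, 4, 0]; [0, 0, 0, 9]] (rows listed top to bottom)


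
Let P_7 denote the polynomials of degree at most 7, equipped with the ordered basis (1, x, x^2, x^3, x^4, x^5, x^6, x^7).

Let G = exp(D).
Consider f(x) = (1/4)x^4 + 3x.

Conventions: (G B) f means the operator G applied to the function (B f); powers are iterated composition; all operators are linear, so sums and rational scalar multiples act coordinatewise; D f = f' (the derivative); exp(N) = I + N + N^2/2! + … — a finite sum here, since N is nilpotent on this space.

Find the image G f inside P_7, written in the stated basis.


the image equals g(x) = (1/4)x^4 + x^3 + (3/2)x^2 + 4x + 13/4

order-1 term: x^3 + 3
order-2 term: (3/2)x^2
order-3 term: x
order-4 term: 1/4
the series for exp(D) f terminates at order 4
exp(D) f = (1/4)x^4 + x^3 + (3/2)x^2 + 4x + 13/4


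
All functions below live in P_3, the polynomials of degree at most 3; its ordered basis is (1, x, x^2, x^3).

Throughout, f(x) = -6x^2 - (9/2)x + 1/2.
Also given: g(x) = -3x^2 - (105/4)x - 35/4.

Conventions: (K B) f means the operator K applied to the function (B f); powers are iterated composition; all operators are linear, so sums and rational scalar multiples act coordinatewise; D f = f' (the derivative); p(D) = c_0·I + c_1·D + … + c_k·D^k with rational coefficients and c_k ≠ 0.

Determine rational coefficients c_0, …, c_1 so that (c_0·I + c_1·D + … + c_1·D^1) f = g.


D^0 f = -6x^2 - (9/2)x + 1/2
D^1 f = -12x - 9/2
matching coefficients of g against c_0 f + c_1 Df + … from the top degree down determines the c_i
solution: c_0 = 1/2, c_1 = 2

c_0 = 1/2, c_1 = 2


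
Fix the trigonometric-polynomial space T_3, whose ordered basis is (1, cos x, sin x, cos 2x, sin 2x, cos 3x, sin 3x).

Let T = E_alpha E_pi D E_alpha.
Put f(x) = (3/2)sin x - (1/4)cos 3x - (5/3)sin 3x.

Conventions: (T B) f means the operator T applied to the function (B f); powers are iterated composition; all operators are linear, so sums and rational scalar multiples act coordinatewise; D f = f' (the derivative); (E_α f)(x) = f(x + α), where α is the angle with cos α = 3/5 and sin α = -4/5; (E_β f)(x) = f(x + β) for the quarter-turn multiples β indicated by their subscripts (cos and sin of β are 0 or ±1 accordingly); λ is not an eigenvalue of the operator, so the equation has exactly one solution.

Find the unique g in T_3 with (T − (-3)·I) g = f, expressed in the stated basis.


write g with unknown coordinates in the stated basis and equate coefficients in (T − (-3)·I) g = f
solving from the highest basis element down gives g = -(21/212)cos x + (153/212)sin x - (1943/11592)cos 3x - (3001/11592)sin 3x
check: T g = (63/212)cos x - (141/212)sin x + (977/3864)cos 3x - (3439/3864)sin 3x
so T g − (-3)·g = (3/2)sin x - (1/4)cos 3x - (5/3)sin 3x = f ✓

the result is g(x) = -(21/212)cos x + (153/212)sin x - (1943/11592)cos 3x - (3001/11592)sin 3x


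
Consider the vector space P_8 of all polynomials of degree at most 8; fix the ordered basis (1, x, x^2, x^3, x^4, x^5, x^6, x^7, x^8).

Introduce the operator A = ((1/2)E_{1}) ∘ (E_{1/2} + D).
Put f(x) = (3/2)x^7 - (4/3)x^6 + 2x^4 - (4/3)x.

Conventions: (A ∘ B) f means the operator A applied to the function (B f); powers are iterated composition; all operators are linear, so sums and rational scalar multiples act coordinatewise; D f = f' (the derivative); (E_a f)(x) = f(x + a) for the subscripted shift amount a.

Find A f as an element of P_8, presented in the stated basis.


the result is g(x) = (3/4)x^7 + (299/24)x^6 + (911/16)x^5 + (4027/32)x^4 + (10425/64)x^3 + (17053/128)x^2 + (50503/768)x + 21299/1536

E_{1/2} f = (3/2)x^7 + (47/12)x^6 + (31/8)x^5 + (57/16)x^4 + (379/96)x^3 + (175/64)x^2 - (161/384)x - 141/256
D f = (21/2)x^6 - 8x^5 + 8x^3 - 4/3
(E_{1/2} + D) f = (3/2)x^7 + (173/12)x^6 - (33/8)x^5 + (57/16)x^4 + (1147/96)x^3 + (175/64)x^2 - (161/384)x - 1447/768
E_{1} (E_{1/2} + D) f = (3/2)x^7 + (299/12)x^6 + (911/8)x^5 + (4027/16)x^4 + (10425/32)x^3 + (17053/64)x^2 + (50503/384)x + 21299/768
((1/2)E_{1}) (E_{1/2} + D) f = (3/4)x^7 + (299/24)x^6 + (911/16)x^5 + (4027/32)x^4 + (10425/64)x^3 + (17053/128)x^2 + (50503/768)x + 21299/1536


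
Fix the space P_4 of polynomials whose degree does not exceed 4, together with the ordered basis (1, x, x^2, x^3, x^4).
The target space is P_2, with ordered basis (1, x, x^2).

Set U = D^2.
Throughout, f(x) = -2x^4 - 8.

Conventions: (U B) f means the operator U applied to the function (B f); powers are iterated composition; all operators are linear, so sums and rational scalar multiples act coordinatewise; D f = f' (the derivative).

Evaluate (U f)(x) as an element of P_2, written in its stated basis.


D f = -8x^3
D D f = -24x^2

the result is g(x) = -24x^2


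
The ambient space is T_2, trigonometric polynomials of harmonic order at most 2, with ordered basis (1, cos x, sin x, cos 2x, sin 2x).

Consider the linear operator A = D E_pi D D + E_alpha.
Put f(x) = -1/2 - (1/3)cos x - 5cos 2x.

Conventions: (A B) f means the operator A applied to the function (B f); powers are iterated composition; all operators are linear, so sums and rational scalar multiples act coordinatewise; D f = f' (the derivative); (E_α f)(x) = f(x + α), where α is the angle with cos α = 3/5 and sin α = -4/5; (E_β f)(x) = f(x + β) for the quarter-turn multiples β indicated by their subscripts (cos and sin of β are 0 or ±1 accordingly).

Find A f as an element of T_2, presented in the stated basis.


D f = (1/3)sin x + 10sin 2x
D D f = (1/3)cos x + 20cos 2x
E_pi D D f = -(1/3)cos x + 20cos 2x
D E_pi D D f = (1/3)sin x - 40sin 2x
E_alpha f = -1/2 - (1/5)cos x - (4/15)sin x + (7/5)cos 2x - (24/5)sin 2x
(D E_pi D D + E_alpha) f = -1/2 - (1/5)cos x + (1/15)sin x + (7/5)cos 2x - (224/5)sin 2x

the result is g(x) = -1/2 - (1/5)cos x + (1/15)sin x + (7/5)cos 2x - (224/5)sin 2x


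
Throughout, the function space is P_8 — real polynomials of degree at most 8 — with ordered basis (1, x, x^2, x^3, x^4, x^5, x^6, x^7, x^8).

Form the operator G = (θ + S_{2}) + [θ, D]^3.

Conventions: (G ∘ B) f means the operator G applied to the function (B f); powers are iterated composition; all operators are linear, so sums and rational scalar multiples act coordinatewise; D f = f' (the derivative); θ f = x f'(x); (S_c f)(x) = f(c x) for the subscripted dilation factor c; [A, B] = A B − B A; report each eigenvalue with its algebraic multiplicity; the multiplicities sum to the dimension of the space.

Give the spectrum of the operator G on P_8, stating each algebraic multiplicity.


λ = 1 (multiplicity 1), λ = 3 (multiplicity 1), λ = 6 (multiplicity 1), λ = 11 (multiplicity 1), λ = 20 (multiplicity 1), λ = 37 (multiplicity 1), λ = 70 (multiplicity 1), λ = 135 (multiplicity 1), λ = 264 (multiplicity 1)

image of 1: 1
image of x: 3x
image of x^2: 6x^2
image of x^3: 11x^3 - 6
image of x^4: 20x^4 - 24x
image of x^5: 37x^5 - 60x^2
image of x^6: 70x^6 - 120x^3
image of x^7: 135x^7 - 210x^4
image of x^8: 264x^8 - 336x^5
the matrix is upper triangular; its diagonal is (1, 3, 6, 11, 20, 37, 70, 135, 264)
for a triangular matrix the eigenvalues are the diagonal entries, with algebraic multiplicity their repetition count


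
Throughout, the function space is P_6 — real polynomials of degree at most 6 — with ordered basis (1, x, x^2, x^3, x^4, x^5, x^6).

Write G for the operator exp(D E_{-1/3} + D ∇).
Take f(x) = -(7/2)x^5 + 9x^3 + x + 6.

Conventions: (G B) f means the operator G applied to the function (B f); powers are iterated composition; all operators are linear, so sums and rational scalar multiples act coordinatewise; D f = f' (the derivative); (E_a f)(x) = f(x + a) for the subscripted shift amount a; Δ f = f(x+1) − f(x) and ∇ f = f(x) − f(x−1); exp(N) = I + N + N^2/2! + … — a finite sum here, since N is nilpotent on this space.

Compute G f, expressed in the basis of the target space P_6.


order-1 term: -(35/2)x^4 - (140/3)x^3 + (361/3)x^2 - (848/27)x - 463/81
order-2 term: -35x^3 - 140x^2 + (361/3)x + 2512/27
order-3 term: -35x^2 - 140x + 9
order-4 term: -(35/2)x - 140/3
order-5 term: -7/2
the series for exp(D E_{-1/3} + D ∇) f terminates at order 5
exp(D E_{-1/3} + D ∇) f = -(7/2)x^5 - (35/2)x^4 - (218/3)x^3 - (164/3)x^2 - (3649/54)x + 8449/162

g(x) = -(7/2)x^5 - (35/2)x^4 - (218/3)x^3 - (164/3)x^2 - (3649/54)x + 8449/162


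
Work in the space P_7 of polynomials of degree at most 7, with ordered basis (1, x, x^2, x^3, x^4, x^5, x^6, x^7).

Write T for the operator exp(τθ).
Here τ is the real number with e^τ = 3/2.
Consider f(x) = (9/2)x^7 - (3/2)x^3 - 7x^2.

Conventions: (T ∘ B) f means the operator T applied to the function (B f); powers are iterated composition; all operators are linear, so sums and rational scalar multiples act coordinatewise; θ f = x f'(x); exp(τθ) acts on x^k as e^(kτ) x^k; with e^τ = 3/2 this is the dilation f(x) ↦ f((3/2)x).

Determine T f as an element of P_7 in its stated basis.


exp(τθ) x^k = e^(kτ) x^k; with e^τ = 3/2 this sends x^k to (3/2)^k x^k
x^2 ↦ 9/4 x^2
x^3 ↦ 27/8 x^3
x^7 ↦ 2187/128 x^7
applying this coordinatewise to f: exp(τθ) f = (19683/256)x^7 - (81/16)x^3 - (63/4)x^2

g(x) = (19683/256)x^7 - (81/16)x^3 - (63/4)x^2


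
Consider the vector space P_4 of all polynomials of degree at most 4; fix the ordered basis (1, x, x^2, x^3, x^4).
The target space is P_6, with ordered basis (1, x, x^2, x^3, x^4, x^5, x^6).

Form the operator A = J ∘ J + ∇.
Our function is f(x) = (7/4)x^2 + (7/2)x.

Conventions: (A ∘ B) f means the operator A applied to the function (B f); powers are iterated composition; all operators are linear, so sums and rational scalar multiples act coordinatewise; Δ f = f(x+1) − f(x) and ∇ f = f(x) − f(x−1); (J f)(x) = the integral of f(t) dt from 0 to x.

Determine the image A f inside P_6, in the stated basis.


g(x) = (7/48)x^4 + (7/12)x^3 + (7/2)x + 7/4

J f = (7/12)x^3 + (7/4)x^2
J J f = (7/48)x^4 + (7/12)x^3
∇ f = (7/2)x + 7/4
(J ∘ J + ∇) f = (7/48)x^4 + (7/12)x^3 + (7/2)x + 7/4


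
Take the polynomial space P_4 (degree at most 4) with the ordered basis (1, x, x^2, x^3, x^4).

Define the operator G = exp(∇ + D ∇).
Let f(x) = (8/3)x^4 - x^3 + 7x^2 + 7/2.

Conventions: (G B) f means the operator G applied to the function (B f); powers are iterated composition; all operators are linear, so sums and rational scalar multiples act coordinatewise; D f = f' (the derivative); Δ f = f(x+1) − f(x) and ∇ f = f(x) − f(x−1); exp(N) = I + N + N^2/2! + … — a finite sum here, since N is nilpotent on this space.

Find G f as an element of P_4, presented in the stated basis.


the image equals g(x) = (8/3)x^4 + (29/3)x^3 + 36x^2 + (88/3)x + 173/6

order-1 term: (32/3)x^3 + 13x^2 - (31/3)x + 17
order-2 term: 16x^2 + 29x - 28/3
order-3 term: (32/3)x + 15
order-4 term: 8/3
the series for exp(∇ + D ∇) f terminates at order 4
exp(∇ + D ∇) f = (8/3)x^4 + (29/3)x^3 + 36x^2 + (88/3)x + 173/6


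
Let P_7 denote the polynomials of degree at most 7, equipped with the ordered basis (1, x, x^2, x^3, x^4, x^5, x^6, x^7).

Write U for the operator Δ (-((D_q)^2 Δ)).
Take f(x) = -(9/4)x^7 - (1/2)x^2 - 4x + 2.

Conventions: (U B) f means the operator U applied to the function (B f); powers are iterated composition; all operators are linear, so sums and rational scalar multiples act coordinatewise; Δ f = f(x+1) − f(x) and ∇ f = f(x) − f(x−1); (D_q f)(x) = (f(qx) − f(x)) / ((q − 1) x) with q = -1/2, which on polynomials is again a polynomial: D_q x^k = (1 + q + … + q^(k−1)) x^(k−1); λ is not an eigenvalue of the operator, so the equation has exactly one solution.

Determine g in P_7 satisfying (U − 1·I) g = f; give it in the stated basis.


write g with unknown coordinates in the stated basis and equate coefficients in (U − 1·I) g = f
solving from the highest basis element down gives g = (9/4)x^7 - (14553/512)x^3 - (105517/1024)x^2 - (40745/256)x - 196309/2048
check: U g = -(14553/512)x^3 - (106029/1024)x^2 - (41769/256)x - 192213/2048
so U g − 1·g = -(9/4)x^7 - (1/2)x^2 - 4x + 2 = f ✓

the result is g(x) = (9/4)x^7 - (14553/512)x^3 - (105517/1024)x^2 - (40745/256)x - 196309/2048


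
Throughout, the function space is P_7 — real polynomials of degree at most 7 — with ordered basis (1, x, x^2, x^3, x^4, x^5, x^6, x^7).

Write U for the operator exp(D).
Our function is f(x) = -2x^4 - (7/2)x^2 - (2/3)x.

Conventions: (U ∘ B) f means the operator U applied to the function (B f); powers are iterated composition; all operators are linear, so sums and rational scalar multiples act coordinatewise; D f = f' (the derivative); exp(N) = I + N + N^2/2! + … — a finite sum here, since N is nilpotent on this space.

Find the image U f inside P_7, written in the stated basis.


g(x) = -2x^4 - 8x^3 - (31/2)x^2 - (47/3)x - 37/6

order-1 term: -8x^3 - 7x - 2/3
order-2 term: -12x^2 - 7/2
order-3 term: -8x
order-4 term: -2
the series for exp(D) f terminates at order 4
exp(D) f = -2x^4 - 8x^3 - (31/2)x^2 - (47/3)x - 37/6


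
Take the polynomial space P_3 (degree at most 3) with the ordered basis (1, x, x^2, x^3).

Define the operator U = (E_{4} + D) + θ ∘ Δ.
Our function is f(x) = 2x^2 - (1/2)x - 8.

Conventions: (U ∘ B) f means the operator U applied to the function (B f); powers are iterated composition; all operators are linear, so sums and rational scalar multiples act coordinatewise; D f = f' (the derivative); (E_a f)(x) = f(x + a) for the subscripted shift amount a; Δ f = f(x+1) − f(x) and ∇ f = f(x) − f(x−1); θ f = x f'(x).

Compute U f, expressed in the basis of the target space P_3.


E_{4} f = 2x^2 + (31/2)x + 22
D f = 4x - 1/2
(E_{4} + D) f = 2x^2 + (39/2)x + 43/2
Δ f = 4x + 3/2
θ Δ f = 4x
((E_{4} + D) + θ ∘ Δ) f = 2x^2 + (47/2)x + 43/2

the result is g(x) = 2x^2 + (47/2)x + 43/2


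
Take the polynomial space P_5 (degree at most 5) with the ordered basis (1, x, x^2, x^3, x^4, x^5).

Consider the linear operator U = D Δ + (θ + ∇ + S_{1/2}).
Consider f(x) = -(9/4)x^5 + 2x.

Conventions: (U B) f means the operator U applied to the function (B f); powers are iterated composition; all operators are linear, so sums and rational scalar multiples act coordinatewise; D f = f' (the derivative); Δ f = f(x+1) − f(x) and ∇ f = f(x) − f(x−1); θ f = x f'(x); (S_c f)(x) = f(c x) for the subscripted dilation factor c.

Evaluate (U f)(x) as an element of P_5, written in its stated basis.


the result is g(x) = -(1449/128)x^5 - (45/4)x^4 - (45/2)x^3 - 90x^2 - (123/4)x - 23/2

Δ f = -(45/4)x^4 - (45/2)x^3 - (45/2)x^2 - (45/4)x - 1/4
D Δ f = -45x^3 - (135/2)x^2 - 45x - 45/4
θ f = -(45/4)x^5 + 2x
∇ f = -(45/4)x^4 + (45/2)x^3 - (45/2)x^2 + (45/4)x - 1/4
S_{1/2} f = -(9/128)x^5 + x
(θ + ∇ + S_{1/2}) f = -(1449/128)x^5 - (45/4)x^4 + (45/2)x^3 - (45/2)x^2 + (57/4)x - 1/4
(D Δ + (θ + ∇ + S_{1/2})) f = -(1449/128)x^5 - (45/4)x^4 - (45/2)x^3 - 90x^2 - (123/4)x - 23/2


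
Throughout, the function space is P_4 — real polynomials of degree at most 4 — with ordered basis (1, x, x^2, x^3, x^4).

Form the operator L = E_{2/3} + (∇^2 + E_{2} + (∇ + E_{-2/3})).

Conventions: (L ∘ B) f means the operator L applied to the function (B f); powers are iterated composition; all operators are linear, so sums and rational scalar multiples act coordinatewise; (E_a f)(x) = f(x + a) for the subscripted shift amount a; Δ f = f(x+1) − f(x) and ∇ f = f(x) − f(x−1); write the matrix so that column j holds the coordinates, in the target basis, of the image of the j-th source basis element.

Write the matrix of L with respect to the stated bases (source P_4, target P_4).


image of 1: 3
image of x: 3x + 3
image of x^2: 3x^2 + 6x + 53/9
image of x^3: 3x^3 + 9x^2 + (53/3)x + 3
image of x^4: 3x^4 + 12x^3 + (106/3)x^2 + 12x + 2381/81
each image's coordinates form column j of the matrix

the matrix is [[3, 3, 53/9, 3, 2381/81]; [0, 3, 6, 53/3, 12]; [0, 0, 3, 9, 106/3]; [0, 0, 0, 3, 12]; [0, 0, 0, 0, 3]] (rows listed top to bottom)


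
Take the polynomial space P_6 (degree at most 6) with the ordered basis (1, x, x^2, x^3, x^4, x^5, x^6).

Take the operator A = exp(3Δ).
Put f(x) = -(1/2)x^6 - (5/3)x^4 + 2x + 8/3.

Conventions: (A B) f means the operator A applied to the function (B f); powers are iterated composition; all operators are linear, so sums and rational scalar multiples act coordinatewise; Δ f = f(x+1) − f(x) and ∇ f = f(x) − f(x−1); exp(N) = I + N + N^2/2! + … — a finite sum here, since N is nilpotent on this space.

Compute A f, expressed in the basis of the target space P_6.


the image equals g(x) = -(1/2)x^6 - 9x^5 - (275/3)x^4 - 590x^3 - (4875/2)x^2 - 5976x - 40091/6

order-1 term: -9x^5 - (45/2)x^4 - 50x^3 - (105/2)x^2 - 29x - 1/2
order-2 term: -(135/2)x^4 - 270x^3 - (1125/2)x^2 - 585x - 489/2
order-3 term: -270x^3 - 1215x^2 - 2205x - 1485
order-4 term: -(1215/2)x^2 - 2430x - 5535/2
order-5 term: -729x - 3645/2
order-6 term: -729/2
the series for exp(3Δ) f terminates at order 6
exp(3Δ) f = -(1/2)x^6 - 9x^5 - (275/3)x^4 - 590x^3 - (4875/2)x^2 - 5976x - 40091/6


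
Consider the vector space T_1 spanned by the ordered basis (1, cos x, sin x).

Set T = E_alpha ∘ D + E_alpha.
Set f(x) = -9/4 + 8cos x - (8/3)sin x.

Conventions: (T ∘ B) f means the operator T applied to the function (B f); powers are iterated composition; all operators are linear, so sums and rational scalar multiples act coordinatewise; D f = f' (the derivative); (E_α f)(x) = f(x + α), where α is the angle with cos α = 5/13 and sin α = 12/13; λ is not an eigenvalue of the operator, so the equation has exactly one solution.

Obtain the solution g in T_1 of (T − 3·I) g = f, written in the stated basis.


write g with unknown coordinates in the stated basis and equate coefficients in (T − 3·I) g = f
solving from the highest basis element down gives g = 9/8 - (968/555)cos x + (776/555)sin x
check: T g = 9/8 + (512/185)cos x + (848/555)sin x
so T g − 3·g = -9/4 + 8cos x - (8/3)sin x = f ✓

g(x) = 9/8 - (968/555)cos x + (776/555)sin x


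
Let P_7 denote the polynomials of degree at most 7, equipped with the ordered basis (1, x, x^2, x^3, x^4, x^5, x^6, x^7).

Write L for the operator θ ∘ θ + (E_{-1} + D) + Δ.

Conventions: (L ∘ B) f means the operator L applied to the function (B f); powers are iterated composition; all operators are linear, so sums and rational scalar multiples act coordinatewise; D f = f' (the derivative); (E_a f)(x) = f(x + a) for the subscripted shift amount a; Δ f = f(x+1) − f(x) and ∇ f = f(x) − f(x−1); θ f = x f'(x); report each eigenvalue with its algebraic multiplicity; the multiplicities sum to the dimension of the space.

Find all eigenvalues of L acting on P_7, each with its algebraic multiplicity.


λ = 1 (multiplicity 1), λ = 2 (multiplicity 1), λ = 5 (multiplicity 1), λ = 10 (multiplicity 1), λ = 17 (multiplicity 1), λ = 26 (multiplicity 1), λ = 37 (multiplicity 1), λ = 50 (multiplicity 1)

image of 1: 1
image of x: 2x + 1
image of x^2: 5x^2 + 2x + 2
image of x^3: 10x^3 + 3x^2 + 6x
image of x^4: 17x^4 + 4x^3 + 12x^2 + 2
image of x^5: 26x^5 + 5x^4 + 20x^3 + 10x
image of x^6: 37x^6 + 6x^5 + 30x^4 + 30x^2 + 2
image of x^7: 50x^7 + 7x^6 + 42x^5 + 70x^3 + 14x
the matrix is upper triangular; its diagonal is (1, 2, 5, 10, 17, 26, 37, 50)
for a triangular matrix the eigenvalues are the diagonal entries, with algebraic multiplicity their repetition count


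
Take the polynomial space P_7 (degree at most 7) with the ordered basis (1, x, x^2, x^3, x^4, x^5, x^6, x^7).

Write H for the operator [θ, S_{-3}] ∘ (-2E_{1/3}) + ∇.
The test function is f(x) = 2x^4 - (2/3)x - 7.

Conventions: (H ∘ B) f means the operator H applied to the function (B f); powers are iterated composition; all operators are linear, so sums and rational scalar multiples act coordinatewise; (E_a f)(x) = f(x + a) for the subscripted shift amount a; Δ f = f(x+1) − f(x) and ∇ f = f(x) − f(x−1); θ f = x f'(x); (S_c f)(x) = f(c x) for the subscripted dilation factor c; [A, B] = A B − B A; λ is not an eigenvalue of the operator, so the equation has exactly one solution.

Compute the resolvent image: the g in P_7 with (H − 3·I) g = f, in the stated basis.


the image equals g(x) = -(2/3)x^4 - (8/9)x^3 + (4/9)x^2 + (14/27)x + 185/81

write g with unknown coordinates in the stated basis and equate coefficients in (H − 3·I) g = f
solving from the highest basis element down gives g = -(2/3)x^4 - (8/9)x^3 + (4/9)x^2 + (14/27)x + 185/81
check: H g = -(8/3)x^3 + (4/3)x^2 + (8/9)x - 4/27
so H g − 3·g = 2x^4 - (2/3)x - 7 = f ✓


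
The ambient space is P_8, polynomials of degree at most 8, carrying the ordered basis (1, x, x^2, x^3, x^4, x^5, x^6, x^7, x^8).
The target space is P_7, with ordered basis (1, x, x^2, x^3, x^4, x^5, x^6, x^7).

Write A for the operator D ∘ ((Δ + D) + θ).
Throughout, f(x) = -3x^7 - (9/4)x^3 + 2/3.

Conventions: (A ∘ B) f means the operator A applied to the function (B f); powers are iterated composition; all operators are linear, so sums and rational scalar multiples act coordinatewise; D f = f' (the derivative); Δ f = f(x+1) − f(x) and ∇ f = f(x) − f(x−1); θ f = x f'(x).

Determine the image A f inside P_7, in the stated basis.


Δ f = -21x^6 - 63x^5 - 105x^4 - 105x^3 - (279/4)x^2 - (111/4)x - 21/4
D f = -21x^6 - (27/4)x^2
(Δ + D) f = -42x^6 - 63x^5 - 105x^4 - 105x^3 - (153/2)x^2 - (111/4)x - 21/4
θ f = -21x^7 - (27/4)x^3
((Δ + D) + θ) f = -21x^7 - 42x^6 - 63x^5 - 105x^4 - (447/4)x^3 - (153/2)x^2 - (111/4)x - 21/4
D ((Δ + D) + θ) f = -147x^6 - 252x^5 - 315x^4 - 420x^3 - (1341/4)x^2 - 153x - 111/4

g(x) = -147x^6 - 252x^5 - 315x^4 - 420x^3 - (1341/4)x^2 - 153x - 111/4


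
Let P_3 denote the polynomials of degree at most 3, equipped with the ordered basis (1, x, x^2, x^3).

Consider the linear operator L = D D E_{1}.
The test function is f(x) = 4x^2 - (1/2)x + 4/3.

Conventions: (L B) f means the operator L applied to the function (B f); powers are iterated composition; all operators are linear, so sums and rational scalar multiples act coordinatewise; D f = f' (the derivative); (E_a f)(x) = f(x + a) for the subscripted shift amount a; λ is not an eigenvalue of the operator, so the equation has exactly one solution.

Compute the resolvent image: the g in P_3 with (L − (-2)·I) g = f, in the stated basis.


write g with unknown coordinates in the stated basis and equate coefficients in (L − (-2)·I) g = f
solving from the highest basis element down gives g = 2x^2 - (1/4)x - 4/3
check: L g = 4
so L g − (-2)·g = 4x^2 - (1/2)x + 4/3 = f ✓

the result is g(x) = 2x^2 - (1/4)x - 4/3


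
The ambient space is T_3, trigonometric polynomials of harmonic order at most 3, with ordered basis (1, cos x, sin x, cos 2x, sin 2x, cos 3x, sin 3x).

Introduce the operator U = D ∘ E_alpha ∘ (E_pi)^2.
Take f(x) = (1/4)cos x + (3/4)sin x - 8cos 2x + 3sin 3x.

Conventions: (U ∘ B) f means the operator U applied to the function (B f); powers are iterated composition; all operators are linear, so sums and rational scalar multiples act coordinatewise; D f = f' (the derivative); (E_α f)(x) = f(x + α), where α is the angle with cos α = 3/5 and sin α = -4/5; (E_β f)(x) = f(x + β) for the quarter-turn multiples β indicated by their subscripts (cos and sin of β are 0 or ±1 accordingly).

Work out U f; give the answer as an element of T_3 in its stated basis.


E_pi f = -(1/4)cos x - (3/4)sin x - 8cos 2x - 3sin 3x
E_pi E_pi f = (1/4)cos x + (3/4)sin x - 8cos 2x + 3sin 3x
E_alpha (E_pi)^2 f = -(9/20)cos x + (13/20)sin x + (56/25)cos 2x - (192/25)sin 2x - (132/125)cos 3x - (351/125)sin 3x
D E_alpha (E_pi)^2 f = (13/20)cos x + (9/20)sin x - (384/25)cos 2x - (112/25)sin 2x - (1053/125)cos 3x + (396/125)sin 3x

g(x) = (13/20)cos x + (9/20)sin x - (384/25)cos 2x - (112/25)sin 2x - (1053/125)cos 3x + (396/125)sin 3x


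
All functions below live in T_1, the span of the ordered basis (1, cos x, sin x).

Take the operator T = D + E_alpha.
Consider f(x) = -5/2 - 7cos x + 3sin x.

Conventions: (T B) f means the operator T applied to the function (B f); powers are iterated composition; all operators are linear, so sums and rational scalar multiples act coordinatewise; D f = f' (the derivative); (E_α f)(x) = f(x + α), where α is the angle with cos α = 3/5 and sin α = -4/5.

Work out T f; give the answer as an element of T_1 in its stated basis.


g(x) = -5/2 - (18/5)cos x + (16/5)sin x

D f = 3cos x + 7sin x
E_alpha f = -5/2 - (33/5)cos x - (19/5)sin x
(D + E_alpha) f = -5/2 - (18/5)cos x + (16/5)sin x


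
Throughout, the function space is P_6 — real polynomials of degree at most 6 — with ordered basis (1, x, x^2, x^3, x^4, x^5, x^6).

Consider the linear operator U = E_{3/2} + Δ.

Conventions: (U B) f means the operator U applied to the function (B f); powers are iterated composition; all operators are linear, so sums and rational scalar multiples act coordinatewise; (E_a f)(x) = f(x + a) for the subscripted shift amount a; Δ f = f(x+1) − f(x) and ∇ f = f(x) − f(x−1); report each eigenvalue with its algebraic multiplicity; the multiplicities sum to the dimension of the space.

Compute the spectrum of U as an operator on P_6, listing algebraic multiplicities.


image of 1: 1
image of x: x + 5/2
image of x^2: x^2 + 5x + 13/4
image of x^3: x^3 + (15/2)x^2 + (39/4)x + 35/8
image of x^4: x^4 + 10x^3 + (39/2)x^2 + (35/2)x + 97/16
image of x^5: x^5 + (25/2)x^4 + (65/2)x^3 + (175/4)x^2 + (485/16)x + 275/32
image of x^6: x^6 + 15x^5 + (195/4)x^4 + (175/2)x^3 + (1455/16)x^2 + (825/16)x + 793/64
the matrix is upper triangular; its diagonal is (1, 1, 1, 1, 1, 1, 1)
for a triangular matrix the eigenvalues are the diagonal entries, with algebraic multiplicity their repetition count

λ = 1 (multiplicity 7)


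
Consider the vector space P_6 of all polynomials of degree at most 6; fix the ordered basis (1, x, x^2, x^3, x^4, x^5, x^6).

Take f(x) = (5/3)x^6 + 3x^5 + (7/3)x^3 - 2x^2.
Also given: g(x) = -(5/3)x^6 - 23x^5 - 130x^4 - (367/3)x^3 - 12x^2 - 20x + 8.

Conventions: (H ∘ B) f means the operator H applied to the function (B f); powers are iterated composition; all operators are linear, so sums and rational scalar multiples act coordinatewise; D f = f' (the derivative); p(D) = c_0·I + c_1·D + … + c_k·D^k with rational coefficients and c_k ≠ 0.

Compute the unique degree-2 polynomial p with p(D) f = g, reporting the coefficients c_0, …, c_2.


D^0 f = (5/3)x^6 + 3x^5 + (7/3)x^3 - 2x^2
D^1 f = 10x^5 + 15x^4 + 7x^2 - 4x
D^2 f = 50x^4 + 60x^3 + 14x - 4
matching coefficients of g against c_0 f + c_1 Df + … from the top degree down determines the c_i
solution: c_0 = -1, c_1 = -2, c_2 = -2

c_0 = -1, c_1 = -2, c_2 = -2


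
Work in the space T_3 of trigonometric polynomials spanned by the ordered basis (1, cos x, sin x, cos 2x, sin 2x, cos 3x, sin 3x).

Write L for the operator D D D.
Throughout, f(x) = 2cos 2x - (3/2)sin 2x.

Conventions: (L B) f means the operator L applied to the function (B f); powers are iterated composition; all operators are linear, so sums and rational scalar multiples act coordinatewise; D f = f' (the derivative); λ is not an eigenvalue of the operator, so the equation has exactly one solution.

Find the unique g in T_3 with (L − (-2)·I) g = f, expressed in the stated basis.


the result is g(x) = -(2/17)cos 2x - (19/68)sin 2x

write g with unknown coordinates in the stated basis and equate coefficients in (L − (-2)·I) g = f
solving from the highest basis element down gives g = -(2/17)cos 2x - (19/68)sin 2x
check: L g = (38/17)cos 2x - (16/17)sin 2x
so L g − (-2)·g = 2cos 2x - (3/2)sin 2x = f ✓


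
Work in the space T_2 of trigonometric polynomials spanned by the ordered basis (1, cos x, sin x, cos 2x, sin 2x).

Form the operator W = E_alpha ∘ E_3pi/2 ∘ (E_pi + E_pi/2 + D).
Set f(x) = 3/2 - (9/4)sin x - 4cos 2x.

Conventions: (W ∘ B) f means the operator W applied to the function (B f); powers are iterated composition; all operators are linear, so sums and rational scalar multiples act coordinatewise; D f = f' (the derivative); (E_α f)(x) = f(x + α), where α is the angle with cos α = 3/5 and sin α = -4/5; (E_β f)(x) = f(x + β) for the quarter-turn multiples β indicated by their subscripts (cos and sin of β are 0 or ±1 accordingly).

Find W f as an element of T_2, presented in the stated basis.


E_pi f = 3/2 + (9/4)sin x - 4cos 2x
E_pi/2 f = 3/2 - (9/4)cos x + 4cos 2x
D f = -(9/4)cos x + 8sin 2x
(E_pi + E_pi/2 + D) f = 3 - (9/2)cos x + (9/4)sin x + 8sin 2x
E_3pi/2 (E_pi + E_pi/2 + D) f = 3 - (9/4)cos x - (9/2)sin x - 8sin 2x
E_alpha E_3pi/2 (E_pi + E_pi/2 + D) f = 3 + (9/4)cos x - (9/2)sin x + (192/25)cos 2x + (56/25)sin 2x

the result is g(x) = 3 + (9/4)cos x - (9/2)sin x + (192/25)cos 2x + (56/25)sin 2x


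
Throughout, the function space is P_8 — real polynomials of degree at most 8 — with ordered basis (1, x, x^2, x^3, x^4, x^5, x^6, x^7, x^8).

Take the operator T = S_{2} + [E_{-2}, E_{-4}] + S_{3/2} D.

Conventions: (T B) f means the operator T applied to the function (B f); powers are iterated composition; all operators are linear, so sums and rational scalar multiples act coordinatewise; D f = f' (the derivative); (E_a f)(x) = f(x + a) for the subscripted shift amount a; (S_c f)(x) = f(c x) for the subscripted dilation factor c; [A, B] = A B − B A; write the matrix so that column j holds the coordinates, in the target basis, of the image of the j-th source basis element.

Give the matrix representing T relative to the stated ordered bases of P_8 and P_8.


image of 1: 1
image of x: 2x + 1
image of x^2: 4x^2 + 3x
image of x^3: 8x^3 + (27/4)x^2
image of x^4: 16x^4 + (27/2)x^3
image of x^5: 32x^5 + (405/16)x^4
image of x^6: 64x^6 + (729/16)x^5
image of x^7: 128x^7 + (5103/64)x^6
image of x^8: 256x^8 + (2187/16)x^7
each image's coordinates form column j of the matrix

the matrix is [[1, 1, 0, 0, 0, 0, 0, 0, 0]; [0, 2, 3, 0, 0, 0, 0, 0, 0]; [0, 0, 4, 27/4, 0, 0, 0, 0, 0]; [0, 0, 0, 8, 27/2, 0, 0, 0, 0]; [0, 0, 0, 0, 16, 405/16, 0, 0, 0]; [0, 0, 0, 0, 0, 32, 729/16, 0, 0]; [0, 0, 0, 0, 0, 0, 64, 5103/64, 0]; [0, 0, 0, 0, 0, 0, 0, 128, 2187/16]; [0, 0, 0, 0, 0, 0, 0, 0, 256]] (rows listed top to bottom)


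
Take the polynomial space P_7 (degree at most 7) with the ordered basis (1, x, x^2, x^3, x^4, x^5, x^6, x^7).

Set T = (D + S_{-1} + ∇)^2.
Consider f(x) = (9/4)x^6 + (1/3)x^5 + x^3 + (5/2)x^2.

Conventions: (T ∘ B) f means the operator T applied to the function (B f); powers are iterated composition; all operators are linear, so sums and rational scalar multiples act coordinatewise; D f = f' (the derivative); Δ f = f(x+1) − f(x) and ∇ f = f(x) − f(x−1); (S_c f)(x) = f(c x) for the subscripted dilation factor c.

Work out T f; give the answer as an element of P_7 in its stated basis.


D f = (27/2)x^5 + (5/3)x^4 + 3x^2 + 5x
S_{-1} f = (9/4)x^6 - (1/3)x^5 - x^3 + (5/2)x^2
∇ f = (27/2)x^5 - (385/12)x^4 + (125/3)x^3 - (329/12)x^2 + (83/6)x - 41/12
(D + S_{-1} + ∇) f = (9/4)x^6 + (80/3)x^5 - (365/12)x^4 + (122/3)x^3 - (263/12)x^2 + (113/6)x - 41/12
D (D + S_{-1} + ∇) f = (27/2)x^5 + (400/3)x^4 - (365/3)x^3 + 122x^2 - (263/6)x + 113/6
S_{-1} (D + S_{-1} + ∇) f = (9/4)x^6 - (80/3)x^5 - (365/12)x^4 - (122/3)x^3 - (263/12)x^2 - (113/6)x - 41/12
∇ (D + S_{-1} + ∇) f = (27/2)x^5 + (1195/12)x^4 - (1030/3)x^3 + (6449/12)x^2 - (1222/3)x + 545/4
(D + S_{-1} + ∇) (D + S_{-1} + ∇) f = (9/4)x^6 + (1/3)x^5 + (405/2)x^4 - (1517/3)x^3 + (1275/2)x^2 - 470x + 455/3

g(x) = (9/4)x^6 + (1/3)x^5 + (405/2)x^4 - (1517/3)x^3 + (1275/2)x^2 - 470x + 455/3


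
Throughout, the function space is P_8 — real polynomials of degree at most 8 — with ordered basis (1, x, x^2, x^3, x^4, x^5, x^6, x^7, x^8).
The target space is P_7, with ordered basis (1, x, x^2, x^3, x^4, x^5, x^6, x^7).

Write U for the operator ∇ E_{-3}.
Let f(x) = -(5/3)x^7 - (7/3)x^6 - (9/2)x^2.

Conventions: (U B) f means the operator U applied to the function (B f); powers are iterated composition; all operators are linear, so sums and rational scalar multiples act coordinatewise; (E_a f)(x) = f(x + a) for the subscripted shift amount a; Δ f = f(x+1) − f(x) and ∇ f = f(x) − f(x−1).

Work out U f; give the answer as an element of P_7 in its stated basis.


E_{-3} f = -(5/3)x^7 + (98/3)x^6 - 273x^5 + 1260x^4 - 3465x^3 + (11331/2)x^2 - 5076x + 3807/2
∇ E_{-3} f = -(35/3)x^6 + 231x^5 - (5740/3)x^4 + (25445/3)x^3 - 21210x^2 + (85016/3)x - 94643/6

g(x) = -(35/3)x^6 + 231x^5 - (5740/3)x^4 + (25445/3)x^3 - 21210x^2 + (85016/3)x - 94643/6


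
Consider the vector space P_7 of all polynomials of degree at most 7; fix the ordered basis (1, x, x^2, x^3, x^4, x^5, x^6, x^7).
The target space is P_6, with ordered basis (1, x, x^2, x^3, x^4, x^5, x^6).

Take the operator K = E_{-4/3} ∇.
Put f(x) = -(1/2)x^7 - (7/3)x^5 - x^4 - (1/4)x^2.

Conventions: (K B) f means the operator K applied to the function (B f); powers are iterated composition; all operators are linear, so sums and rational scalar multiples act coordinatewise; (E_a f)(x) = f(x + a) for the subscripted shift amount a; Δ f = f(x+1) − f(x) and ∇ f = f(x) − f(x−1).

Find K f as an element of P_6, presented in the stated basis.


g(x) = -(7/2)x^6 + (77/2)x^5 - (385/2)x^4 + (29429/54)x^3 - (48659/54)x^2 + (21932/27)x - 900137/2916

∇ f = -(7/2)x^6 + (21/2)x^5 - (175/6)x^4 + (221/6)x^3 - (167/6)x^2 + (32/3)x - 19/12
E_{-4/3} ∇ f = -(7/2)x^6 + (77/2)x^5 - (385/2)x^4 + (29429/54)x^3 - (48659/54)x^2 + (21932/27)x - 900137/2916


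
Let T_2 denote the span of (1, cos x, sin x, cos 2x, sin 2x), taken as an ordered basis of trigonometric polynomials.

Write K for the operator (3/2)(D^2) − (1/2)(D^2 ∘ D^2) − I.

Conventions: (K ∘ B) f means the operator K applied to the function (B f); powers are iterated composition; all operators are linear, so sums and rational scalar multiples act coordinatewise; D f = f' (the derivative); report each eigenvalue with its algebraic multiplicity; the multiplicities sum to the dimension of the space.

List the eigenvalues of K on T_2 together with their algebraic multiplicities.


image of 1: -1
image of cos x: -3cos x
image of sin x: -3sin x
image of cos 2x: -15cos 2x
image of sin 2x: -15sin 2x
the matrix is diagonal; its diagonal is (-1, -3, -3, -15, -15)
for a triangular matrix the eigenvalues are the diagonal entries, with algebraic multiplicity their repetition count

λ = -15 (multiplicity 2), λ = -3 (multiplicity 2), λ = -1 (multiplicity 1)


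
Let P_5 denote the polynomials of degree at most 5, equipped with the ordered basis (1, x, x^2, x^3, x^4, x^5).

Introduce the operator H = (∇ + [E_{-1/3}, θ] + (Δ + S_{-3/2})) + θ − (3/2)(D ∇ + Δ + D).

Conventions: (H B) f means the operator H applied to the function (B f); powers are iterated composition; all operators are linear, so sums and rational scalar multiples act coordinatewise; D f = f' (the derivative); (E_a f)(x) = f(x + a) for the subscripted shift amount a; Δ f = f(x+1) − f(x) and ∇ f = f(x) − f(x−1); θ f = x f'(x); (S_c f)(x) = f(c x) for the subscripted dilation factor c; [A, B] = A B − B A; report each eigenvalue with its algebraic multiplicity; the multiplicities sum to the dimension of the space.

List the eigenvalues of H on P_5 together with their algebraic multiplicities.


image of 1: 1
image of x: -(1/2)x - 4/3
image of x^2: (17/4)x^2 - (8/3)x - 77/18
image of x^3: -(3/8)x^3 - 4x^2 - (77/6)x + 44/9
image of x^4: (145/16)x^4 - (16/3)x^3 - (77/3)x^2 + (176/9)x - 1207/162
image of x^5: -(83/32)x^5 - (20/3)x^4 - (385/9)x^3 + (440/9)x^2 - (6035/162)x + 1939/243
the matrix is upper triangular; its diagonal is (1, -1/2, 17/4, -3/8, 145/16, -83/32)
for a triangular matrix the eigenvalues are the diagonal entries, with algebraic multiplicity their repetition count

λ = -83/32 (multiplicity 1), λ = -1/2 (multiplicity 1), λ = -3/8 (multiplicity 1), λ = 1 (multiplicity 1), λ = 17/4 (multiplicity 1), λ = 145/16 (multiplicity 1)
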